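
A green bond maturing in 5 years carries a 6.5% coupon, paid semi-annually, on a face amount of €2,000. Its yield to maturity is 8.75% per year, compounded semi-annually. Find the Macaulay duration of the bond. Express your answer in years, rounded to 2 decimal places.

4.31 years

Periodic yield y = 0.04375. Discount each cash flow and weight by its period:
  t   CF        PV=CF/(1+0.04375)^t    t·PV
  1        65.00        62.2754        62.2754
  2        65.00        59.6651       119.3302
  3        65.00        57.1642       171.4925
  4        65.00        54.7681       219.0723
  5        65.00        52.4724       262.3620
  6        65.00        50.2730       301.6377
  7        65.00        48.1657       337.1599
  8        65.00        46.1468       369.1743
  9        65.00        44.2125       397.9124
  10    2,065.00     1,345.7214    13,457.2144
  Σ                  1,820.8646    15,697.6312
Price P = Σ PV = 1,820.8646.
Macaulay duration = Σ(t·PV) / P = 15,697.6312 / 1,820.8646 = 8.62098 half-year periods.
In years: 8.62098 / 2 = 4.31049 years.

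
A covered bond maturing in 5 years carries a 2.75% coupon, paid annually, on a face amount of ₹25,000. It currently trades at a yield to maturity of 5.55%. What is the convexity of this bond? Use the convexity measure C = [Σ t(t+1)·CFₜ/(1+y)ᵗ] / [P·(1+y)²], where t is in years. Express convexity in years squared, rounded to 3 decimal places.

24.926

With y = 0.0555:
  t   CF        PV=CF/(1+0.0555)^t    t·PV        t(t+1)·PV
  1       687.50       651.3501       651.3501       1,302.7001
  2       687.50       617.1010     1,234.2019       3,702.6058
  3       687.50       584.6527     1,753.9582       7,015.8329
  4       687.50       553.9107     2,215.6428      11,078.2139
  5    25,687.50    19,607.8805    98,039.4024     588,236.4144
  Σ                 22,014.8950   103,894.5554     611,335.7672
P = 22,014.8950.
Convexity = Σ t(t+1)·PV / [P·(1+y)²] = 611,335.7672 / (22,014.8950 × 1.114080) = 24.92566.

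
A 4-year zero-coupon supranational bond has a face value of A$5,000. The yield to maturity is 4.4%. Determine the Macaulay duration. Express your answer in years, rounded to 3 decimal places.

4.000 years

A zero-coupon bond has a single cash flow at maturity, so its Macaulay duration equals its maturity: 4 years.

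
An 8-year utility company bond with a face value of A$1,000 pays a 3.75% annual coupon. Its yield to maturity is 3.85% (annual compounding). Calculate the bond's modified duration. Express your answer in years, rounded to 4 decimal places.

6.7926 years

Periodic yield y = 0.0385. First find Macaulay duration:
  t   CF        PV=CF/(1+0.0385)^t    t·PV
  1        37.50        36.1098        36.1098
  2        37.50        34.7711        69.5422
  3        37.50        33.4820       100.4461
  4        37.50        32.2408       128.9630
  5        37.50        31.0455       155.2275
  6        37.50        29.8946       179.3674
  7        37.50        28.7863       201.5041
  8     1,037.50       766.8953     6,135.1627
  Σ                    993.2254     7,006.3228
P = 993.2254; Macaulay duration = 7,006.3228 / 993.2254 = 7.05411 years.
Modified duration = D_Mac / (1 + y) = 7.05411 / 1.0385 = 6.79260 years.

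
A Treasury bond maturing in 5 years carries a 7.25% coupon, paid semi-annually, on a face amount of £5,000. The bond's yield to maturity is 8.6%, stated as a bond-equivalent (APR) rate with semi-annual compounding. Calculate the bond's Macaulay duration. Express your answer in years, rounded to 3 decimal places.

4.258 years

Periodic yield y = 0.043. Discount each cash flow and weight by its period:
  t   CF        PV=CF/(1+0.043)^t    t·PV
  1       181.25       173.7776       173.7776
  2       181.25       166.6132       333.2264
  3       181.25       159.7442       479.2326
  4       181.25       153.1584       612.6335
  5       181.25       146.8441       734.2205
  6       181.25       140.7901       844.7407
  7       181.25       134.9857       944.9001
  8       181.25       129.4206     1,035.3651
  9       181.25       124.0850     1,116.7649
  10    5,181.25     3,400.8812    34,008.8122
  Σ                  4,730.3001    40,283.6735
Price P = Σ PV = 4,730.3001.
Macaulay duration = Σ(t·PV) / P = 40,283.6735 / 4,730.3001 = 8.51609 half-year periods.
In years: 8.51609 / 2 = 4.25805 years.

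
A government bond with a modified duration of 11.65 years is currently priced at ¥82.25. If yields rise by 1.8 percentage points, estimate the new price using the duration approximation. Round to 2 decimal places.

¥65.00

Duration approximation: ΔP/P ≈ -D_mod · Δy = -11.65 × (+0.018) = -0.209700.
New price ≈ 82.25 × (1 - 0.209700) = 65.002175.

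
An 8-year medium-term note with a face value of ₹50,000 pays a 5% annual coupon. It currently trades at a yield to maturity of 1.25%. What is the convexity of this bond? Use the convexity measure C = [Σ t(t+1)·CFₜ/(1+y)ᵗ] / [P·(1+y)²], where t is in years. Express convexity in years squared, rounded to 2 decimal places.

57.97

With y = 0.0125:
  t   CF        PV=CF/(1+0.0125)^t    t·PV        t(t+1)·PV
  1     2,500.00     2,469.1358     2,469.1358       4,938.2716
  2     2,500.00     2,438.6526     4,877.3053      14,631.9159
  3     2,500.00     2,408.5458     7,225.6375      28,902.5499
  4     2,500.00     2,378.8107     9,515.2428      47,576.2138
  5     2,500.00     2,349.4427    11,747.2133      70,483.2796
  6     2,500.00     2,320.4372    13,922.6231      97,458.3620
  7     2,500.00     2,291.7898    16,042.5287     128,340.2298
  8    52,500.00    47,533.4184   380,267.3475   3,422,406.1271
  Σ                 64,190.2331   446,067.0339   3,814,736.9496
P = 64,190.2331.
Convexity = Σ t(t+1)·PV / [P·(1+y)²] = 3,814,736.9496 / (64,190.2331 × 1.025156) = 57.97030.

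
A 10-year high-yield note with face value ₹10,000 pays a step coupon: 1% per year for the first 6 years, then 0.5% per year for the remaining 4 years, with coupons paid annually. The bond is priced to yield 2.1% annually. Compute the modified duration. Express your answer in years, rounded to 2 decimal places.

9.36 years

Periodic yield y = 0.021. First find Macaulay duration:
  t   CF        PV=CF/(1+0.021)^t    t·PV
  1       100.00        97.9432        97.9432
  2       100.00        95.9287       191.8574
  3       100.00        93.9556       281.8669
  4       100.00        92.0231       368.0925
  5       100.00        90.1304       450.6520
  6       100.00        88.2766       529.6595
  7        50.00        43.2305       302.6132
  8        50.00        42.3413       338.7303
  9        50.00        41.4704       373.2337
  10   10,050.00     8,164.1061    81,641.0611
  Σ                  8,849.4059    84,575.7098
P = 8,849.4059; Macaulay duration = 84,575.7098 / 8,849.4059 = 9.55722 years.
Modified duration = D_Mac / (1 + y) = 9.55722 / 1.021 = 9.36065 years.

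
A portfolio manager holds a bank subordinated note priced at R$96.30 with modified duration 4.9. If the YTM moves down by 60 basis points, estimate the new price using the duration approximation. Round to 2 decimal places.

Duration approximation: ΔP/P ≈ -D_mod · Δy = -4.9 × (-0.006) = +0.029400.
New price ≈ 96.30 × (1 + 0.029400) = 99.13122.

R$99.13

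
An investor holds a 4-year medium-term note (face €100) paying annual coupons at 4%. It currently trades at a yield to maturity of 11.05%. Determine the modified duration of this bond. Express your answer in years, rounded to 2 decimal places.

Periodic yield y = 0.1105. First find Macaulay duration:
  t   CF        PV=CF/(1+0.1105)^t    t·PV
  1         4.00         3.6020         3.6020
  2         4.00         3.2436         6.4871
  3         4.00         2.9208         8.7625
  4       104.00        68.3847       273.5389
  Σ                     78.1511       292.3905
P = 78.1511; Macaulay duration = 292.3905 / 78.1511 = 3.74135 years.
Modified duration = D_Mac / (1 + y) = 3.74135 / 1.1105 = 3.36907 years.

3.37 years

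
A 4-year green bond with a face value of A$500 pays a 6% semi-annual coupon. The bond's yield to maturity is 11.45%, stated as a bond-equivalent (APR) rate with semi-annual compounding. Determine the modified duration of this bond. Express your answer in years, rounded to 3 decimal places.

3.376 years

Periodic yield y = 0.05725. First find Macaulay duration:
  t   CF        PV=CF/(1+0.05725)^t    t·PV
  1        15.00        14.1878        14.1878
  2        15.00        13.4195        26.8390
  3        15.00        12.6928        38.0785
  4        15.00        12.0055        48.0220
  5        15.00        11.3554        56.7770
  6        15.00        10.7405        64.4431
  7        15.00        10.1589        71.1124
  8       515.00       329.9026     2,639.2204
  Σ                    414.4630     2,958.6802
P = 414.4630; Macaulay duration = 2,958.6802 / 414.4630 = 7.13859 half-year periods = 3.56929 years.
Modified duration = D_Mac / (1 + y) = 3.56929 / 1.05725 = 3.37602 years.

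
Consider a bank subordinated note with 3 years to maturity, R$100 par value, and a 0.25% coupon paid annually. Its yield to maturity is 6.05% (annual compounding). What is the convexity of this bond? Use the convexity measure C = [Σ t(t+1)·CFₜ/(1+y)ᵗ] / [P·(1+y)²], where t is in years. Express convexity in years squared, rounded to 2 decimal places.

10.63

With y = 0.0605:
  t   CF        PV=CF/(1+0.0605)^t    t·PV        t(t+1)·PV
  1         0.25         0.2357         0.2357           0.4715
  2         0.25         0.2223         0.4446           1.3337
  3       100.25        84.0528       252.1585       1,008.6340
  Σ                     84.5109       252.8388       1,010.4392
P = 84.5109.
Convexity = Σ t(t+1)·PV / [P·(1+y)²] = 1,010.4392 / (84.5109 × 1.124660) = 10.63105.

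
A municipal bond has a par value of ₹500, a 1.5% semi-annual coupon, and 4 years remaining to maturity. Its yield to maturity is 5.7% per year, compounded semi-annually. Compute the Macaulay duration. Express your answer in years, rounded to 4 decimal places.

Periodic yield y = 0.0285. Discount each cash flow and weight by its period:
  t   CF        PV=CF/(1+0.0285)^t    t·PV
  1         3.75         3.6461         3.6461
  2         3.75         3.5451         7.0901
  3         3.75         3.4468        10.3405
  4         3.75         3.3513        13.4052
  5         3.75         3.2584        16.2922
  6         3.75         3.1681        19.0089
  7         3.75         3.0804        21.5625
  8       503.75       402.3284     3,218.6272
  Σ                    425.8246     3,309.9727
Price P = Σ PV = 425.8246.
Macaulay duration = Σ(t·PV) / P = 3,309.9727 / 425.8246 = 7.77309 half-year periods.
In years: 7.77309 / 2 = 3.88654 years.

3.8865 years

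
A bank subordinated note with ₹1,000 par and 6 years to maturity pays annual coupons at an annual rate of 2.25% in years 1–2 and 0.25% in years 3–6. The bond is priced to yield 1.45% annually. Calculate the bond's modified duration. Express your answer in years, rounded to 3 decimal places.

Periodic yield y = 0.0145. First find Macaulay duration:
  t   CF        PV=CF/(1+0.0145)^t    t·PV
  1        22.50        22.1784        22.1784
  2        22.50        21.8614        43.7228
  3         2.50         2.3943         7.1830
  4         2.50         2.3601         9.4404
  5         2.50         2.3264        11.6319
  6     1,002.50       919.5431     5,517.2584
  Σ                    970.6637     5,611.4149
P = 970.6637; Macaulay duration = 5,611.4149 / 970.6637 = 5.78101 years.
Modified duration = D_Mac / (1 + y) = 5.78101 / 1.0145 = 5.69838 years.

5.698 years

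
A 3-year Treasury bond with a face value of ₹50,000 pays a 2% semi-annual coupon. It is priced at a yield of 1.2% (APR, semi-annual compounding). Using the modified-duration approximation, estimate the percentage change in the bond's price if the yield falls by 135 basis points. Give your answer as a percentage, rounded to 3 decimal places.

+3.929%

Periodic yield y = 0.006. Modified duration first:
  t   CF        PV=CF/(1+0.006)^t    t·PV
  1       500.00       497.0179       497.0179
  2       500.00       494.0536       988.1071
  3       500.00       491.1069     1,473.3208
  4       500.00       488.1779     1,952.7114
  5       500.00       485.2663     2,426.3313
  6    50,500.00    48,719.5753   292,317.4518
  Σ                 51,175.1978   299,654.9404
P = 51,175.1978; D_Mac = 5.85547 half-year periods = 2.92774 yrs; D_mod = 2.92774/(1+0.006) = 2.91027 yrs.
ΔP/P ≈ -D_mod · Δy = -2.91027 × (-0.0135) = +0.039289 = +3.9289%.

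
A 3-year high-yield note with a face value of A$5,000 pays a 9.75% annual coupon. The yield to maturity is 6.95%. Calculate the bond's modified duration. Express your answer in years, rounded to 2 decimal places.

2.57 years

Periodic yield y = 0.0695. First find Macaulay duration:
  t   CF        PV=CF/(1+0.0695)^t    t·PV
  1       487.50       455.8205       455.8205
  2       487.50       426.1996       852.3992
  3     5,487.50     4,485.7201    13,457.1602
  Σ                  5,367.7401    14,765.3798
P = 5,367.7401; Macaulay duration = 14,765.3798 / 5,367.7401 = 2.75076 years.
Modified duration = D_Mac / (1 + y) = 2.75076 / 1.0695 = 2.57201 years.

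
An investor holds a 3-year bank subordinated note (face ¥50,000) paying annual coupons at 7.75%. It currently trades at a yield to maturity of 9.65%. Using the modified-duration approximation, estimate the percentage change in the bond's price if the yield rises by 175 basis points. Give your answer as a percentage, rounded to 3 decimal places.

-4.443%

Periodic yield y = 0.0965. Modified duration first:
  t   CF        PV=CF/(1+0.0965)^t    t·PV
  1     3,875.00     3,533.9717     3,533.9717
  2     3,875.00     3,222.9564     6,445.9129
  3    53,875.00    40,865.9289   122,597.7867
  Σ                 47,622.8571   132,577.6713
P = 47,622.8571; D_Mac = 2.78391 yrs; D_mod = 2.78391/(1+0.0965) = 2.53890 yrs.
ΔP/P ≈ -D_mod · Δy = -2.53890 × (+0.0175) = -0.044431 = -4.4431%.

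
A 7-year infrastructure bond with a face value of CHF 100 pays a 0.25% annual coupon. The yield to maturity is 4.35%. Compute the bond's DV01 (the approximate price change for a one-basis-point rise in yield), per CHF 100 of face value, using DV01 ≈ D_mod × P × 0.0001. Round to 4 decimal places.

Periodic yield y = 0.0435.
  t   CF        PV=CF/(1+0.0435)^t    t·PV
  1         0.25         0.2396         0.2396
  2         0.25         0.2296         0.4592
  3         0.25         0.2200         0.6601
  4         0.25         0.2108         0.8434
  5         0.25         0.2021         1.0103
  6         0.25         0.1936         1.1618
  7       100.25        74.4110       520.8771
  Σ                     75.7067       525.2514
P = 75.7067; D_Mac = 6.93797 yrs; D_mod = 6.64875 yrs.
DV01 ≈ 6.64875 × 75.7067 × 0.0001 = 0.050336.

CHF 0.0503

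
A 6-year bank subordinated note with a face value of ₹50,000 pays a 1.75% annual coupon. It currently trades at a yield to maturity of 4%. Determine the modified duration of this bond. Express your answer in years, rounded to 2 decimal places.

Periodic yield y = 0.04. First find Macaulay duration:
  t   CF        PV=CF/(1+0.04)^t    t·PV
  1       875.00       841.3462       841.3462
  2       875.00       808.9867     1,617.9734
  3       875.00       777.8718     2,333.6154
  4       875.00       747.9537     2,991.8147
  5       875.00       719.1862     3,595.9311
  6    50,875.00    40,207.2515   241,243.5090
  Σ                 44,102.5960   252,624.1897
P = 44,102.5960; Macaulay duration = 252,624.1897 / 44,102.5960 = 5.72810 years.
Modified duration = D_Mac / (1 + y) = 5.72810 / 1.04 = 5.50779 years.

5.51 years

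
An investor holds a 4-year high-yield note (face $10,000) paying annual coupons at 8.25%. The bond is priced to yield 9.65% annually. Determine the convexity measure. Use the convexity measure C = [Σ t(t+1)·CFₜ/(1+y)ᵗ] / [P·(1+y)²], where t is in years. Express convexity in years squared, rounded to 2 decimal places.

14.18

With y = 0.0965:
  t   CF        PV=CF/(1+0.0965)^t    t·PV        t(t+1)·PV
  1       825.00       752.3940       752.3940       1,504.7880
  2       825.00       686.1778     1,372.3556       4,117.0669
  3       825.00       625.7892     1,877.3675       7,509.4700
  4    10,825.00     7,488.4746    29,953.8984     149,769.4920
  Σ                  9,552.8356    33,956.0155     162,900.8169
P = 9,552.8356.
Convexity = Σ t(t+1)·PV / [P·(1+y)²] = 162,900.8169 / (9,552.8356 × 1.202312) = 14.18318.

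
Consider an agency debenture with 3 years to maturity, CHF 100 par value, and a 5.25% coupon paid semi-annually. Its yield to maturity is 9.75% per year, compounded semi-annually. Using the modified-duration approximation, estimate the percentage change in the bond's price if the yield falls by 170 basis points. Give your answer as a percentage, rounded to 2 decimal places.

Periodic yield y = 0.04875. Modified duration first:
  t   CF        PV=CF/(1+0.04875)^t    t·PV
  1        2.625         2.5030         2.5030
  2        2.625         2.3866         4.7733
  3        2.625         2.2757         6.8271
  4        2.625         2.1699         8.6796
  5        2.625         2.0690        10.3452
  6      102.625        77.1296       462.7779
  Σ                     88.5339       495.9060
P = 88.5339; D_Mac = 5.60131 half-year periods = 2.80066 yrs; D_mod = 2.80066/(1+0.04875) = 2.67047 yrs.
ΔP/P ≈ -D_mod · Δy = -2.67047 × (-0.017) = +0.045398 = +4.5398%.

+4.54%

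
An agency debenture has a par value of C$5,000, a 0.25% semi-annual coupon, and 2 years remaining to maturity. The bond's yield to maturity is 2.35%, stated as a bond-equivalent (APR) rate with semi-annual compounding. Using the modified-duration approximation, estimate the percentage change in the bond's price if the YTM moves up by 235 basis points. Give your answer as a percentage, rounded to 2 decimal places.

Periodic yield y = 0.01175. Modified duration first:
  t   CF        PV=CF/(1+0.01175)^t    t·PV
  1         6.25         6.1774         6.1774
  2         6.25         6.1057        12.2113
  3         6.25         6.0348        18.1043
  4     5,006.25     4,777.7089    19,110.8354
  Σ                  4,796.0267    19,147.3285
P = 4,796.0267; D_Mac = 3.99233 half-year periods = 1.99617 yrs; D_mod = 1.99617/(1+0.01175) = 1.97298 yrs.
ΔP/P ≈ -D_mod · Δy = -1.97298 × (+0.0235) = -0.046365 = -4.6365%.

-4.64%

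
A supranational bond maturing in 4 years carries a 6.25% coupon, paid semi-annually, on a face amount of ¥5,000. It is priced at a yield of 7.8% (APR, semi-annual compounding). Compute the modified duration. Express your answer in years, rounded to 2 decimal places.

3.45 years

Periodic yield y = 0.039. First find Macaulay duration:
  t   CF        PV=CF/(1+0.039)^t    t·PV
  1       156.25       150.3850       150.3850
  2       156.25       144.7401       289.4802
  3       156.25       139.3071       417.9214
  4       156.25       134.0781       536.3124
  5       156.25       129.0453       645.2266
  6       156.25       124.2015       745.2088
  7       156.25       119.5394       836.7760
  8     5,156.25     3,796.7289    30,373.8310
  Σ                  4,738.0255    33,995.1416
P = 4,738.0255; Macaulay duration = 33,995.1416 / 4,738.0255 = 7.17496 half-year periods = 3.58748 years.
Modified duration = D_Mac / (1 + y) = 3.58748 / 1.039 = 3.45282 years.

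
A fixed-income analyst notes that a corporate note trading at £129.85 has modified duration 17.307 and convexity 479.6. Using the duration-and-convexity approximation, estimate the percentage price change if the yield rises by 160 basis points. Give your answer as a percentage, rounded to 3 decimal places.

-21.552%

Duration effect: -D_mod·Δy = -17.307 × (+0.016) = -0.276912
Convexity effect: ½·C·(Δy)² = 0.5 × 479.6 × (0.016)² = +0.0613888
ΔP/P ≈ -0.276912 + 0.0613888 = -0.2155232
= -21.55232%.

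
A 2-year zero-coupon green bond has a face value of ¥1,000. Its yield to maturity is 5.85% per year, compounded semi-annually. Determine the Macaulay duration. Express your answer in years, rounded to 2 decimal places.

2.00 years

A zero-coupon bond has a single cash flow at maturity, so its Macaulay duration equals its maturity: 2 years.
(Equivalently: 4 semi-annual periods ÷ 2 = 2 years.)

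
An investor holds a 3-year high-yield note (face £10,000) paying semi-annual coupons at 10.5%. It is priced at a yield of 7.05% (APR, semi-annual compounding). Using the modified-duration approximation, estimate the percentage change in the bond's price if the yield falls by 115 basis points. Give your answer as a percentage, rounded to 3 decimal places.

+2.963%

Periodic yield y = 0.03525. Modified duration first:
  t   CF        PV=CF/(1+0.03525)^t    t·PV
  1       525.00       507.1239       507.1239
  2       525.00       489.8564       979.7129
  3       525.00       473.1770     1,419.5309
  4       525.00       457.0654     1,828.2616
  5       525.00       441.5024     2,207.5122
  6    10,525.00     8,549.6959    51,298.1756
  Σ                 10,918.4211    58,240.3170
P = 10,918.4211; D_Mac = 5.33413 half-year periods = 2.66707 yrs; D_mod = 2.66707/(1+0.03525) = 2.57625 yrs.
ΔP/P ≈ -D_mod · Δy = -2.57625 × (-0.0115) = +0.029627 = +2.9627%.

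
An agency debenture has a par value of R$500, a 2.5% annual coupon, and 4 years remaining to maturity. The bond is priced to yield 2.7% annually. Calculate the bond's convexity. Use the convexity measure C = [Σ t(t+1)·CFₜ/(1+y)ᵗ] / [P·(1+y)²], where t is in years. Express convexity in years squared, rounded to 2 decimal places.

With y = 0.027:
  t   CF        PV=CF/(1+0.027)^t    t·PV        t(t+1)·PV
  1        12.50        12.1714        12.1714          24.3427
  2        12.50        11.8514        23.7028          71.1083
  3        12.50        11.5398        34.6194         138.4777
  4       512.50       460.6935     1,842.7740       9,213.8702
  Σ                    496.2561     1,913.2676       9,447.7990
P = 496.2561.
Convexity = Σ t(t+1)·PV / [P·(1+y)²] = 9,447.7990 / (496.2561 × 1.054729) = 18.05028.

18.05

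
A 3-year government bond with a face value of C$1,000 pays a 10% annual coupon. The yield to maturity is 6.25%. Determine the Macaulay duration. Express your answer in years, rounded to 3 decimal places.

2.748 years

Periodic yield y = 0.0625. Discount each cash flow and weight by its year:
  t   CF        PV=CF/(1+0.0625)^t    t·PV
  1       100.00        94.1176        94.1176
  2       100.00        88.5813       177.1626
  3     1,100.00       917.0771     2,751.2314
  Σ                  1,099.7761     3,022.5117
Price P = Σ PV = 1,099.7761.
Macaulay duration = Σ(t·PV) / P = 3,022.5117 / 1,099.7761 = 2.74830 years.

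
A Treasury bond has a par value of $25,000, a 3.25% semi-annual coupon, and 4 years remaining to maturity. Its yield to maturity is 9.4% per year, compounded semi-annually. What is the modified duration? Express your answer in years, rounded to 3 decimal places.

3.583 years

Periodic yield y = 0.047. First find Macaulay duration:
  t   CF        PV=CF/(1+0.047)^t    t·PV
  1       406.25       388.0134       388.0134
  2       406.25       370.5954       741.1908
  3       406.25       353.9593     1,061.8779
  4       406.25       338.0700     1,352.2800
  5       406.25       322.8940     1,614.4700
  6       406.25       308.3992     1,850.3954
  7       406.25       294.5551     2,061.8860
  8    25,406.25    17,594.1023   140,752.8187
  Σ                 19,970.5888   149,822.9321
P = 19,970.5888; Macaulay duration = 149,822.9321 / 19,970.5888 = 7.50218 half-year periods = 3.75109 years.
Modified duration = D_Mac / (1 + y) = 3.75109 / 1.047 = 3.58270 years.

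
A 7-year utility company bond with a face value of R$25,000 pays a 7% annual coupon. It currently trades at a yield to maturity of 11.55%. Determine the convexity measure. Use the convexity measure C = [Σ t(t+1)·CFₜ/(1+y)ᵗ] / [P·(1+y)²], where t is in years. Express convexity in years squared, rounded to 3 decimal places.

33.184

With y = 0.1155:
  t   CF        PV=CF/(1+0.1155)^t    t·PV        t(t+1)·PV
  1     1,750.00     1,568.8032     1,568.8032       3,137.6065
  2     1,750.00     1,406.3678     2,812.7355       8,438.2065
  3     1,750.00     1,260.7510     3,782.2530      15,129.0121
  4     1,750.00     1,130.2116     4,520.8463      22,604.2315
  5     1,750.00     1,013.1883     5,065.9416      30,395.6497
  6     1,750.00       908.2818     5,449.6907      38,147.8346
  7    26,750.00    12,446.1997    87,123.3977     696,987.1816
  Σ                 19,733.8033   110,323.6680     814,839.7225
P = 19,733.8033.
Convexity = Σ t(t+1)·PV / [P·(1+y)²] = 814,839.7225 / (19,733.8033 × 1.244340) = 33.18350.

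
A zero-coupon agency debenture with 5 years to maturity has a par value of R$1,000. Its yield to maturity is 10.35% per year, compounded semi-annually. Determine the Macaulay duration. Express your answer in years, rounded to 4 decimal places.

5.0000 years

A zero-coupon bond has a single cash flow at maturity, so its Macaulay duration equals its maturity: 5 years.
(Equivalently: 10 semi-annual periods ÷ 2 = 5 years.)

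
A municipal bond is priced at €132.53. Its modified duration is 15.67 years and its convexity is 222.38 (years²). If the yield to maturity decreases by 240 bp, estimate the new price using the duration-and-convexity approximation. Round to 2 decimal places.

€190.86

Duration effect: -D_mod·Δy = -15.67 × (-0.024) = +0.376080
Convexity effect: ½·C·(Δy)² = 0.5 × 222.38 × (-0.024)² = +0.06404544
ΔP/P ≈ +0.376080 + 0.06404544 = +0.44012544
New price ≈ 132.53 × (1 + 0.44012544) = 190.8598245632.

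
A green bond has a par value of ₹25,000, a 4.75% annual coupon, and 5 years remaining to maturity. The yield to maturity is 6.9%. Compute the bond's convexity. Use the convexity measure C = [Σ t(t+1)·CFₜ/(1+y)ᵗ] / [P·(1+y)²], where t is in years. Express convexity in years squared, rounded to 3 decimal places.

With y = 0.069:
  t   CF        PV=CF/(1+0.069)^t    t·PV        t(t+1)·PV
  1     1,187.50     1,110.8513     1,110.8513       2,221.7025
  2     1,187.50     1,039.1499     2,078.2998       6,234.8995
  3     1,187.50       972.0766     2,916.2299      11,664.9196
  4     1,187.50       909.3327     3,637.3307      18,186.6535
  5    26,187.50    18,758.8199    93,794.0996     562,764.5976
  Σ                 22,790.2304   103,536.8113     601,072.7727
P = 22,790.2304.
Convexity = Σ t(t+1)·PV / [P·(1+y)²] = 601,072.7727 / (22,790.2304 × 1.142761) = 23.07932.

23.079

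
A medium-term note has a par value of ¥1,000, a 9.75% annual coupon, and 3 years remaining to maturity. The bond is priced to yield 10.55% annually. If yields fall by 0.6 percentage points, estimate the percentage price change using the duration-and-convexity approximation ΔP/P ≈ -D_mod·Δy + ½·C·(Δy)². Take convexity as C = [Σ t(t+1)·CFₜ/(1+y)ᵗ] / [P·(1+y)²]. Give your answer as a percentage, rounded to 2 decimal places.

With y = 0.1055:
  t   CF        PV=CF/(1+0.1055)^t    t·PV        t(t+1)·PV
  1        97.50        88.1954        88.1954         176.3908
  2        97.50        79.7787       159.5575         478.6724
  3     1,097.50       812.3221     2,436.9664       9,747.8656
  Σ                    980.2963     2,684.7193      10,402.9288
P = 980.2963; D_Mac = 2.73868 yrs; D_mod = 2.47732 yrs; C = 8.68322.
Duration effect: -2.47732 × (-0.006) = +0.014864
Convexity effect: 0.5 × 8.68322 × (-0.006)² = +0.0001563
ΔP/P ≈ +0.014864 + 0.0001563 = +0.015020 = +1.5020%.

+1.50%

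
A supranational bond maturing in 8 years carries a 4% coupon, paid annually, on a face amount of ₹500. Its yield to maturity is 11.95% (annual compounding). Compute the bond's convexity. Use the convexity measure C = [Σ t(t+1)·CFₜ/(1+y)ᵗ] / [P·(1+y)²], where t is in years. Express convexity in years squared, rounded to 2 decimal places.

44.91

With y = 0.1195:
  t   CF        PV=CF/(1+0.1195)^t    t·PV        t(t+1)·PV
  1        20.00        17.8651        17.8651          35.7302
  2        20.00        15.9581        31.9162          95.7487
  3        20.00        14.2547        42.7641         171.0563
  4        20.00        12.7331        50.9323         254.6617
  5        20.00        11.3739        56.8695         341.2171
  6        20.00        10.1598        60.9588         426.7118
  7        20.00         9.0753        63.5271         508.2172
  8       520.00       210.7709     1,686.1669      15,175.5017
  Σ                    302.1909     2,011.0001      17,008.8447
P = 302.1909.
Convexity = Σ t(t+1)·PV / [P·(1+y)²] = 17,008.8447 / (302.1909 × 1.253280) = 44.91023.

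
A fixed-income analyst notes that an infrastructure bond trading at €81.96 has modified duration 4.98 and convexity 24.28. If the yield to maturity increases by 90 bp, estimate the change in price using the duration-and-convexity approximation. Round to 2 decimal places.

-€3.59

Duration effect: -D_mod·Δy = -4.98 × (+0.009) = -0.044820
Convexity effect: ½·C·(Δy)² = 0.5 × 24.28 × (0.009)² = +0.00098334
ΔP/P ≈ -0.044820 + 0.00098334 = -0.04383666
ΔP ≈ 81.96 × (-0.04383666) = -3.5928526536.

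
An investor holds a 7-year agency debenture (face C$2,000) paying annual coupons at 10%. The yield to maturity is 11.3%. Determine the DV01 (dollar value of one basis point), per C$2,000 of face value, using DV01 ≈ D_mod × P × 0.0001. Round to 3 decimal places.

Periodic yield y = 0.113.
  t   CF        PV=CF/(1+0.113)^t    t·PV
  1       200.00       179.6945       179.6945
  2       200.00       161.4506       322.9012
  3       200.00       145.0589       435.1768
  4       200.00       130.3315       521.3259
  5       200.00       117.0993       585.4963
  6       200.00       105.2105       631.2629
  7     2,200.00     1,039.8161     7,278.7126
  Σ                  1,878.6614     9,954.5703
P = 1,878.6614; D_Mac = 5.29876 yrs; D_mod = 4.76079 yrs.
DV01 ≈ 4.76079 × 1,878.6614 × 0.0001 = 0.894391.

C$0.894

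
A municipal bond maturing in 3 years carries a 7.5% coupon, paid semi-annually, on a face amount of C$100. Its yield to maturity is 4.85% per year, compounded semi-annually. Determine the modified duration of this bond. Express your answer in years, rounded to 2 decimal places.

2.69 years

Periodic yield y = 0.02425. First find Macaulay duration:
  t   CF        PV=CF/(1+0.02425)^t    t·PV
  1         3.75         3.6612         3.6612
  2         3.75         3.5745         7.1491
  3         3.75         3.4899        10.4697
  4         3.75         3.4073        13.6291
  5         3.75         3.3266        16.6330
  6       103.75        89.8571       539.1424
  Σ                    107.3166       590.6846
P = 107.3166; Macaulay duration = 590.6846 / 107.3166 = 5.50413 half-year periods = 2.75207 years.
Modified duration = D_Mac / (1 + y) = 2.75207 / 1.02425 = 2.68691 years.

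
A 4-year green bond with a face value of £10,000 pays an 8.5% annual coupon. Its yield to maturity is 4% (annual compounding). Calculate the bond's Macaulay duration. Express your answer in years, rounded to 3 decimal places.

Periodic yield y = 0.04. Discount each cash flow and weight by its year:
  t   CF        PV=CF/(1+0.04)^t    t·PV
  1       850.00       817.3077       817.3077
  2       850.00       785.8728     1,571.7456
  3       850.00       755.6469     2,266.9407
  4    10,850.00     9,274.6255    37,098.5019
  Σ                 11,633.4529    41,754.4959
Price P = Σ PV = 11,633.4529.
Macaulay duration = Σ(t·PV) / P = 41,754.4959 / 11,633.4529 = 3.58917 years.

3.589 years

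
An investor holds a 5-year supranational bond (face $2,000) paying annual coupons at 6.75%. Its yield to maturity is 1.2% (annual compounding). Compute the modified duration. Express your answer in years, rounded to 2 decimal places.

4.43 years

Periodic yield y = 0.012. First find Macaulay duration:
  t   CF        PV=CF/(1+0.012)^t    t·PV
  1       135.00       133.3992       133.3992
  2       135.00       131.8174       263.6348
  3       135.00       130.2543       390.7630
  4       135.00       128.7098       514.8393
  5     2,135.00     2,011.3855    10,056.9275
  Σ                  2,535.5663    11,359.5639
P = 2,535.5663; Macaulay duration = 11,359.5639 / 2,535.5663 = 4.48009 years.
Modified duration = D_Mac / (1 + y) = 4.48009 / 1.012 = 4.42697 years.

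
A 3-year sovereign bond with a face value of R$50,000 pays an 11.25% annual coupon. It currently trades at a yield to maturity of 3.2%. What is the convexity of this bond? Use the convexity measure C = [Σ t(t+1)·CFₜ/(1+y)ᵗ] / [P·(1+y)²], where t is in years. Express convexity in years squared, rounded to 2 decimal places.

With y = 0.032:
  t   CF        PV=CF/(1+0.032)^t    t·PV        t(t+1)·PV
  1     5,625.00     5,450.5814     5,450.5814      10,901.1628
  2     5,625.00     5,281.5711    10,563.1422      31,689.4267
  3    55,625.00    50,609.3701   151,828.1103     607,312.4414
  Σ                 61,341.5226   167,841.8340     649,903.0309
P = 61,341.5226.
Convexity = Σ t(t+1)·PV / [P·(1+y)²] = 649,903.0309 / (61,341.5226 × 1.065024) = 9.94797.

9.95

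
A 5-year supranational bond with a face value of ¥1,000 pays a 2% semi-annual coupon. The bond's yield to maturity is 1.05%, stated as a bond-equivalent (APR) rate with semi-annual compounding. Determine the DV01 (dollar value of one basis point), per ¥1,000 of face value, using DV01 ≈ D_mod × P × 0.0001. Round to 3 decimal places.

¥0.498

Periodic yield y = 0.00525.
  t   CF        PV=CF/(1+0.00525)^t    t·PV
  1        10.00         9.9478         9.9478
  2        10.00         9.8958        19.7916
  3        10.00         9.8441        29.5324
  4        10.00         9.7927        39.1709
  5        10.00         9.7416        48.7079
  6        10.00         9.6907        58.1442
  7        10.00         9.6401        67.4807
  8        10.00         9.5898        76.7180
  9        10.00         9.5397        85.8570
  10    1,010.00       958.4745     9,584.7448
  Σ                  1,046.1568    10,020.0955
P = 1,046.1568; D_Mac = 9.57801 half-year periods = 4.78900 yrs; D_mod = 4.76399 yrs.
DV01 ≈ 4.76399 × 1,046.1568 × 0.0001 = 0.498388.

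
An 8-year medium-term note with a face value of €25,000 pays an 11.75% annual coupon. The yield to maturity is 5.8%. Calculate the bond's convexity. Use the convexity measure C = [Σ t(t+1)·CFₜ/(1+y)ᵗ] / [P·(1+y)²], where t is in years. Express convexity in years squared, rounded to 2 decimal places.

42.82

With y = 0.058:
  t   CF        PV=CF/(1+0.058)^t    t·PV        t(t+1)·PV
  1     2,937.50     2,776.4650     2,776.4650       5,552.9301
  2     2,937.50     2,624.2581     5,248.5161      15,745.5484
  3     2,937.50     2,480.3951     7,441.1854      29,764.7417
  4     2,937.50     2,344.4188     9,377.6754      46,888.3770
  5     2,937.50     2,215.8968    11,079.4842      66,476.9050
  6     2,937.50     2,094.4204    12,566.5227      87,965.6588
  7     2,937.50     1,979.6034    13,857.2241     110,857.7930
  8    27,937.50    17,795.1724   142,361.3789   1,281,252.4101
  Σ                 34,310.6302   204,708.4518   1,644,504.3640
P = 34,310.6302.
Convexity = Σ t(t+1)·PV / [P·(1+y)²] = 1,644,504.3640 / (34,310.6302 × 1.119364) = 42.81885.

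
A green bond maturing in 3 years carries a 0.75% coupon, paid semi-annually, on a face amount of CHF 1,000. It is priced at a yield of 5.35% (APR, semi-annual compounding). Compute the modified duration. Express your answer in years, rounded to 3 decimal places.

Periodic yield y = 0.02675. First find Macaulay duration:
  t   CF        PV=CF/(1+0.02675)^t    t·PV
  1         3.75         3.6523         3.6523
  2         3.75         3.5571         7.1143
  3         3.75         3.4645        10.3934
  4         3.75         3.3742        13.4968
  5         3.75         3.2863        16.4315
  6     1,003.75       856.7168     5,140.3009
  Σ                    874.0512     5,191.3893
P = 874.0512; Macaulay duration = 5,191.3893 / 874.0512 = 5.93946 half-year periods = 2.96973 years.
Modified duration = D_Mac / (1 + y) = 2.96973 / 1.02675 = 2.89236 years.

2.892 years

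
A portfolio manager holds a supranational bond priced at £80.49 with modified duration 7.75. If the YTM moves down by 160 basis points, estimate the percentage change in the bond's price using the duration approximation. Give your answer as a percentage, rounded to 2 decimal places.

+12.40%

Duration approximation: ΔP/P ≈ -D_mod · Δy = -7.75 × (-0.016) = +0.124000.
As a percentage: +12.4000%.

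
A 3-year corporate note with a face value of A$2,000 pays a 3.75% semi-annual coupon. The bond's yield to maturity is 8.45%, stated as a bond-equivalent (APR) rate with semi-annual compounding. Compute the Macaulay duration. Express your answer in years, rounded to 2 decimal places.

Periodic yield y = 0.04225. Discount each cash flow and weight by its period:
  t   CF        PV=CF/(1+0.04225)^t    t·PV
  1        37.50        35.9799        35.9799
  2        37.50        34.5213        69.0427
  3        37.50        33.1219        99.3658
  4        37.50        31.7793       127.1170
  5        37.50        30.4910       152.4550
  6     2,037.50     1,589.5207     9,537.1243
  Σ                  1,755.4141    10,021.0846
Price P = Σ PV = 1,755.4141.
Macaulay duration = Σ(t·PV) / P = 10,021.0846 / 1,755.4141 = 5.70867 half-year periods.
In years: 5.70867 / 2 = 2.85434 years.

2.85 years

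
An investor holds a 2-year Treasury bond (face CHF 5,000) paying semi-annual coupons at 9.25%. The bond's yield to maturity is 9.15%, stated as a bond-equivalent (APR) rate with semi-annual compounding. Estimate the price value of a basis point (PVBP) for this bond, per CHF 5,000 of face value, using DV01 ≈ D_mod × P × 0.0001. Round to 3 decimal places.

Periodic yield y = 0.04575.
  t   CF        PV=CF/(1+0.04575)^t    t·PV
  1       231.25       221.1332       221.1332
  2       231.25       211.4589       422.9178
  3       231.25       202.2079       606.6237
  4     5,231.25     4,374.1531    17,496.6125
  Σ                  5,008.9531    18,747.2872
P = 5,008.9531; D_Mac = 3.74276 half-year periods = 1.87138 yrs; D_mod = 1.78951 yrs.
DV01 ≈ 1.78951 × 5,008.9531 × 0.0001 = 0.896356.

CHF 0.896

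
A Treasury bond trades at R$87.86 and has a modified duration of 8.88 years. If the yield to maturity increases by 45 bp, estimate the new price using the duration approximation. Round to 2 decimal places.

R$84.35

Duration approximation: ΔP/P ≈ -D_mod · Δy = -8.88 × (+0.0045) = -0.039960.
New price ≈ 87.86 × (1 - 0.039960) = 84.3491144.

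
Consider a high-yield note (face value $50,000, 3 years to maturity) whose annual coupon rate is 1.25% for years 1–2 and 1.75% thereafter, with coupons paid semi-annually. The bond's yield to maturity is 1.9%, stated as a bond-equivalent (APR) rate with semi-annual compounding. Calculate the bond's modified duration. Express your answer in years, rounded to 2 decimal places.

Periodic yield y = 0.0095. First find Macaulay duration:
  t   CF        PV=CF/(1+0.0095)^t    t·PV
  1       312.50       309.5592       309.5592
  2       312.50       306.6461       613.2921
  3       312.50       303.7603       911.2810
  4       312.50       300.9018     1,203.6070
  5       437.50       417.2981     2,086.4907
  6    50,437.50    47,655.7833   285,934.6999
  Σ                 49,293.9488   291,058.9298
P = 49,293.9488; Macaulay duration = 291,058.9298 / 49,293.9488 = 5.90456 half-year periods = 2.95228 years.
Modified duration = D_Mac / (1 + y) = 2.95228 / 1.0095 = 2.92450 years.

2.92 years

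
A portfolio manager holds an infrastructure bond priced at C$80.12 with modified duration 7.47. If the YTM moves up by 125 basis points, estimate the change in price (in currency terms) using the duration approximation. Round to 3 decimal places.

Duration approximation: ΔP/P ≈ -D_mod · Δy = -7.47 × (+0.0125) = -0.093375.
ΔP ≈ 80.12 × (-0.093375) = -7.481205.

-C$7.481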